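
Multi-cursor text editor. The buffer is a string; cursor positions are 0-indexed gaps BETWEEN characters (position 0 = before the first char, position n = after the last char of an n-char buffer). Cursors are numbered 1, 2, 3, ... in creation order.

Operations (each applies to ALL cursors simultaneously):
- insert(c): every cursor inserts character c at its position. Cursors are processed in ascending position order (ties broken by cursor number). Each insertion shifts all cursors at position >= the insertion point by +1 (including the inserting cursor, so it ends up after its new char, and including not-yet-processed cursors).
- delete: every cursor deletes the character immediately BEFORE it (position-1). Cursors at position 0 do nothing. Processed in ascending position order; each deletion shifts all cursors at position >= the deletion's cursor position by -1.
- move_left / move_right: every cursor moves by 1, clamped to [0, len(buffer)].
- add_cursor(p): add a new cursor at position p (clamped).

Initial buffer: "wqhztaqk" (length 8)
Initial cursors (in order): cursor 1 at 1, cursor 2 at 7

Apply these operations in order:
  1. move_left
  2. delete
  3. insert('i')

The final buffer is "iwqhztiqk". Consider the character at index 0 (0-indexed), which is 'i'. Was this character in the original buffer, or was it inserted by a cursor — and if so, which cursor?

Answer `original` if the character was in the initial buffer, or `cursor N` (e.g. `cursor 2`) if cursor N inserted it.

After op 1 (move_left): buffer="wqhztaqk" (len 8), cursors c1@0 c2@6, authorship ........
After op 2 (delete): buffer="wqhztqk" (len 7), cursors c1@0 c2@5, authorship .......
After op 3 (insert('i')): buffer="iwqhztiqk" (len 9), cursors c1@1 c2@7, authorship 1.....2..
Authorship (.=original, N=cursor N): 1 . . . . . 2 . .
Index 0: author = 1

Answer: cursor 1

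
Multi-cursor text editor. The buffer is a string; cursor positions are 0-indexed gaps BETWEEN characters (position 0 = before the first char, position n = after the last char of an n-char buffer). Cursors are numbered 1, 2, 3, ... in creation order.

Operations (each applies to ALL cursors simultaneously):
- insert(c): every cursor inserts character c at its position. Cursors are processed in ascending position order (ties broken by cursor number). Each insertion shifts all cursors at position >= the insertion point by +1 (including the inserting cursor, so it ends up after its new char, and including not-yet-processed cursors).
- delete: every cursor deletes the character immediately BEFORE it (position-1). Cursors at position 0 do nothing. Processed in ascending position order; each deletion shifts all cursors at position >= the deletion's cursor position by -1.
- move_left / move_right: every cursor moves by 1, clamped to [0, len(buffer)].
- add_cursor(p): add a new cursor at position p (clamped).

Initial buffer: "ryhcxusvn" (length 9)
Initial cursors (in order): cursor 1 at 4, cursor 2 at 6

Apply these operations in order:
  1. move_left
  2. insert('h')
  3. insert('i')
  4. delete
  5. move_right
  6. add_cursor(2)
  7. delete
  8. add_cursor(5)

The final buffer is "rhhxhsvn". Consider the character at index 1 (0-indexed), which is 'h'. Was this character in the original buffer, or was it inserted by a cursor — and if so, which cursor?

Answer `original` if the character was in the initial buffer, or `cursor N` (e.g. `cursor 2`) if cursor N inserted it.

After op 1 (move_left): buffer="ryhcxusvn" (len 9), cursors c1@3 c2@5, authorship .........
After op 2 (insert('h')): buffer="ryhhcxhusvn" (len 11), cursors c1@4 c2@7, authorship ...1..2....
After op 3 (insert('i')): buffer="ryhhicxhiusvn" (len 13), cursors c1@5 c2@9, authorship ...11..22....
After op 4 (delete): buffer="ryhhcxhusvn" (len 11), cursors c1@4 c2@7, authorship ...1..2....
After op 5 (move_right): buffer="ryhhcxhusvn" (len 11), cursors c1@5 c2@8, authorship ...1..2....
After op 6 (add_cursor(2)): buffer="ryhhcxhusvn" (len 11), cursors c3@2 c1@5 c2@8, authorship ...1..2....
After op 7 (delete): buffer="rhhxhsvn" (len 8), cursors c3@1 c1@3 c2@5, authorship ..1.2...
After op 8 (add_cursor(5)): buffer="rhhxhsvn" (len 8), cursors c3@1 c1@3 c2@5 c4@5, authorship ..1.2...
Authorship (.=original, N=cursor N): . . 1 . 2 . . .
Index 1: author = original

Answer: original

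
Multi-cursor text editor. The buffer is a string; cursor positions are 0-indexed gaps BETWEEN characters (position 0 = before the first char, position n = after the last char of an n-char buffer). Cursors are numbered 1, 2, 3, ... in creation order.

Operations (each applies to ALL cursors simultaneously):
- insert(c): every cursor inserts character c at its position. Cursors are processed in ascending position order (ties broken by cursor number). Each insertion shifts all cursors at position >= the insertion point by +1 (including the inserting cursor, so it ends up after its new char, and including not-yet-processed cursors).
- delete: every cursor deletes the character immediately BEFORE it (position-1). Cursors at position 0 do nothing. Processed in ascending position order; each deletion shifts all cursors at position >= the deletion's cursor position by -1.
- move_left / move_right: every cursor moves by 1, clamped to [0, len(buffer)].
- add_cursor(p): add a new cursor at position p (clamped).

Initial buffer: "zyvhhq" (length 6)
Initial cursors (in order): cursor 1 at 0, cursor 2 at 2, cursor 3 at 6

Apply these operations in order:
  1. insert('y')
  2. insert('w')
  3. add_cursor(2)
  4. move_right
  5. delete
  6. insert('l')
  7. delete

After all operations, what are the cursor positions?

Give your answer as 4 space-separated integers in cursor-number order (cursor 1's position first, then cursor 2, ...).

After op 1 (insert('y')): buffer="yzyyvhhqy" (len 9), cursors c1@1 c2@4 c3@9, authorship 1..2....3
After op 2 (insert('w')): buffer="ywzyywvhhqyw" (len 12), cursors c1@2 c2@6 c3@12, authorship 11..22....33
After op 3 (add_cursor(2)): buffer="ywzyywvhhqyw" (len 12), cursors c1@2 c4@2 c2@6 c3@12, authorship 11..22....33
After op 4 (move_right): buffer="ywzyywvhhqyw" (len 12), cursors c1@3 c4@3 c2@7 c3@12, authorship 11..22....33
After op 5 (delete): buffer="yyywhhqy" (len 8), cursors c1@1 c4@1 c2@4 c3@8, authorship 1.22...3
After op 6 (insert('l')): buffer="yllyywlhhqyl" (len 12), cursors c1@3 c4@3 c2@7 c3@12, authorship 114.222...33
After op 7 (delete): buffer="yyywhhqy" (len 8), cursors c1@1 c4@1 c2@4 c3@8, authorship 1.22...3

Answer: 1 4 8 1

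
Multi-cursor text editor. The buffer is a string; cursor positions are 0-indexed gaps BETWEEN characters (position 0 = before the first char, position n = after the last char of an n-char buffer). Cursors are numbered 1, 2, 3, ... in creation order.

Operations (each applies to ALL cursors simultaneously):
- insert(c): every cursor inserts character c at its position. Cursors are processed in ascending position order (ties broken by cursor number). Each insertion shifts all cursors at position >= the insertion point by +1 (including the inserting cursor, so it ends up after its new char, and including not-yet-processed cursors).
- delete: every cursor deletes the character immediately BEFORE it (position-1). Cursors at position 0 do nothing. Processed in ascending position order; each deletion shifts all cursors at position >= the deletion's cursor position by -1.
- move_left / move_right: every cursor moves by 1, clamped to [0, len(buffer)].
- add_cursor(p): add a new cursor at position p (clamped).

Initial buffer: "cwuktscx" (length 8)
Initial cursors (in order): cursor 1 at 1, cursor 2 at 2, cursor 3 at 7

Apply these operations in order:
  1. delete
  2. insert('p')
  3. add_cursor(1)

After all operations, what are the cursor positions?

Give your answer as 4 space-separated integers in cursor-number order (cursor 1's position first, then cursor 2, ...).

After op 1 (delete): buffer="uktsx" (len 5), cursors c1@0 c2@0 c3@4, authorship .....
After op 2 (insert('p')): buffer="ppuktspx" (len 8), cursors c1@2 c2@2 c3@7, authorship 12....3.
After op 3 (add_cursor(1)): buffer="ppuktspx" (len 8), cursors c4@1 c1@2 c2@2 c3@7, authorship 12....3.

Answer: 2 2 7 1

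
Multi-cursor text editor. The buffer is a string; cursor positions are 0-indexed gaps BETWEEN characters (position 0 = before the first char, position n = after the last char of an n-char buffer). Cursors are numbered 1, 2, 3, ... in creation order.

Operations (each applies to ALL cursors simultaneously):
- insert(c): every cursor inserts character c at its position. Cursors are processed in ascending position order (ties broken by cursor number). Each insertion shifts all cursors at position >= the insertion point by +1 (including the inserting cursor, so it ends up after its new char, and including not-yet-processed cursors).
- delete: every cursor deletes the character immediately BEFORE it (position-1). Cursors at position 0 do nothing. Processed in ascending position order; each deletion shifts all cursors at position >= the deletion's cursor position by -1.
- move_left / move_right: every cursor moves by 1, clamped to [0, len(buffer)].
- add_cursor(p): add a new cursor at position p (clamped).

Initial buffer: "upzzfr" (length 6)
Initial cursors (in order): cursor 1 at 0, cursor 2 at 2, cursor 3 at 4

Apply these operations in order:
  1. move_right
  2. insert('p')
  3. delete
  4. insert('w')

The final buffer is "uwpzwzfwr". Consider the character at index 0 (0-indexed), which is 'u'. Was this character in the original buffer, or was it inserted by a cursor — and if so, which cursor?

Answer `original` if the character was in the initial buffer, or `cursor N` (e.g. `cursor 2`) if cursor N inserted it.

Answer: original

Derivation:
After op 1 (move_right): buffer="upzzfr" (len 6), cursors c1@1 c2@3 c3@5, authorship ......
After op 2 (insert('p')): buffer="uppzpzfpr" (len 9), cursors c1@2 c2@5 c3@8, authorship .1..2..3.
After op 3 (delete): buffer="upzzfr" (len 6), cursors c1@1 c2@3 c3@5, authorship ......
After op 4 (insert('w')): buffer="uwpzwzfwr" (len 9), cursors c1@2 c2@5 c3@8, authorship .1..2..3.
Authorship (.=original, N=cursor N): . 1 . . 2 . . 3 .
Index 0: author = original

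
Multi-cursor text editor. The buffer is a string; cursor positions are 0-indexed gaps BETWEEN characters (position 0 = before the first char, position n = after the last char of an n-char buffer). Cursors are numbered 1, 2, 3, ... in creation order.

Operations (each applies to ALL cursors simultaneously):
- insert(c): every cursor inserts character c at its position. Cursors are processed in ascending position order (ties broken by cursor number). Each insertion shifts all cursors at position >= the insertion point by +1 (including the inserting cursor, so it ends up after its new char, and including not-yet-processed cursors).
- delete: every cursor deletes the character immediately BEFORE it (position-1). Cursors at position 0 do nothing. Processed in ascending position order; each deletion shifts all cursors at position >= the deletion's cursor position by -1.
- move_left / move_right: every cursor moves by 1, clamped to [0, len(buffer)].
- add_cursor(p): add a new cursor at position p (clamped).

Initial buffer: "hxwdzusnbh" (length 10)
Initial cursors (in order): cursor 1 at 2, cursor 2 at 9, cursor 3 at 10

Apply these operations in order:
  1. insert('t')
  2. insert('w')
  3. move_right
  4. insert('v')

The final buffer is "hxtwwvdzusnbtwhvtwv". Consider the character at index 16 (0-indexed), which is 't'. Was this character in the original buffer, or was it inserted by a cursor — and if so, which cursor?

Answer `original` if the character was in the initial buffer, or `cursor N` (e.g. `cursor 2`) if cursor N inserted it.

After op 1 (insert('t')): buffer="hxtwdzusnbtht" (len 13), cursors c1@3 c2@11 c3@13, authorship ..1.......2.3
After op 2 (insert('w')): buffer="hxtwwdzusnbtwhtw" (len 16), cursors c1@4 c2@13 c3@16, authorship ..11.......22.33
After op 3 (move_right): buffer="hxtwwdzusnbtwhtw" (len 16), cursors c1@5 c2@14 c3@16, authorship ..11.......22.33
After op 4 (insert('v')): buffer="hxtwwvdzusnbtwhvtwv" (len 19), cursors c1@6 c2@16 c3@19, authorship ..11.1......22.2333
Authorship (.=original, N=cursor N): . . 1 1 . 1 . . . . . . 2 2 . 2 3 3 3
Index 16: author = 3

Answer: cursor 3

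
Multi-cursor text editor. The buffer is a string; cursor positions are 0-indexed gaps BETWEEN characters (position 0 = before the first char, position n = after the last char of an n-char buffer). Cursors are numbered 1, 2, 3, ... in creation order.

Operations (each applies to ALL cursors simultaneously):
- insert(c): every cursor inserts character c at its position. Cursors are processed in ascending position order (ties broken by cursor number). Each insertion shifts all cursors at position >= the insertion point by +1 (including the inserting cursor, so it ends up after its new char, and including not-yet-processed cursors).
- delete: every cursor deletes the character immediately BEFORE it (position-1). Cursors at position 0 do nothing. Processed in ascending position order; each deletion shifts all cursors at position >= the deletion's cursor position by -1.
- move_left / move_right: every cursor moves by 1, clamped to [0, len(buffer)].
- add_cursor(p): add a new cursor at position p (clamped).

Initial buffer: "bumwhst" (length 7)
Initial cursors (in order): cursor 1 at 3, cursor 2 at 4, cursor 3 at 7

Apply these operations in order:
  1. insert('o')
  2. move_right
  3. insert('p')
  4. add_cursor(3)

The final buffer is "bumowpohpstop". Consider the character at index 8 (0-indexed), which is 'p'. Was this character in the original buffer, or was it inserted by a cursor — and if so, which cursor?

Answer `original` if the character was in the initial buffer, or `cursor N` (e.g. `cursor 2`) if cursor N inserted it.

Answer: cursor 2

Derivation:
After op 1 (insert('o')): buffer="bumowohsto" (len 10), cursors c1@4 c2@6 c3@10, authorship ...1.2...3
After op 2 (move_right): buffer="bumowohsto" (len 10), cursors c1@5 c2@7 c3@10, authorship ...1.2...3
After op 3 (insert('p')): buffer="bumowpohpstop" (len 13), cursors c1@6 c2@9 c3@13, authorship ...1.12.2..33
After op 4 (add_cursor(3)): buffer="bumowpohpstop" (len 13), cursors c4@3 c1@6 c2@9 c3@13, authorship ...1.12.2..33
Authorship (.=original, N=cursor N): . . . 1 . 1 2 . 2 . . 3 3
Index 8: author = 2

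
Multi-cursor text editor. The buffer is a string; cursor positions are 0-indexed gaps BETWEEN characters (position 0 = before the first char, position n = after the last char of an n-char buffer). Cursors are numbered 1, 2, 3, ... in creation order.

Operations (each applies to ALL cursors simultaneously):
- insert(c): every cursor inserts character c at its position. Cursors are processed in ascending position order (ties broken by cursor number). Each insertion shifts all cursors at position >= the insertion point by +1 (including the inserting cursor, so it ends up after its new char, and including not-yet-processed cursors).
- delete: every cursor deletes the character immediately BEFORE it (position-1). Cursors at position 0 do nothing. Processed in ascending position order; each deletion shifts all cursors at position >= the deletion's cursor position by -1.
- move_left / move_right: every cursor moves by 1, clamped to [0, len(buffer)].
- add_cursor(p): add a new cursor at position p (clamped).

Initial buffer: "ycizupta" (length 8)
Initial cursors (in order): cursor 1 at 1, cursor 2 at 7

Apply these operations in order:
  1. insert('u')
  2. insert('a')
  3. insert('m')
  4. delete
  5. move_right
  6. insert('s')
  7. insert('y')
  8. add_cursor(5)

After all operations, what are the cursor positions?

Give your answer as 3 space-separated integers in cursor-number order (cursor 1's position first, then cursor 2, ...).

Answer: 6 16 5

Derivation:
After op 1 (insert('u')): buffer="yucizuptua" (len 10), cursors c1@2 c2@9, authorship .1......2.
After op 2 (insert('a')): buffer="yuacizuptuaa" (len 12), cursors c1@3 c2@11, authorship .11......22.
After op 3 (insert('m')): buffer="yuamcizuptuama" (len 14), cursors c1@4 c2@13, authorship .111......222.
After op 4 (delete): buffer="yuacizuptuaa" (len 12), cursors c1@3 c2@11, authorship .11......22.
After op 5 (move_right): buffer="yuacizuptuaa" (len 12), cursors c1@4 c2@12, authorship .11......22.
After op 6 (insert('s')): buffer="yuacsizuptuaas" (len 14), cursors c1@5 c2@14, authorship .11.1.....22.2
After op 7 (insert('y')): buffer="yuacsyizuptuaasy" (len 16), cursors c1@6 c2@16, authorship .11.11.....22.22
After op 8 (add_cursor(5)): buffer="yuacsyizuptuaasy" (len 16), cursors c3@5 c1@6 c2@16, authorship .11.11.....22.22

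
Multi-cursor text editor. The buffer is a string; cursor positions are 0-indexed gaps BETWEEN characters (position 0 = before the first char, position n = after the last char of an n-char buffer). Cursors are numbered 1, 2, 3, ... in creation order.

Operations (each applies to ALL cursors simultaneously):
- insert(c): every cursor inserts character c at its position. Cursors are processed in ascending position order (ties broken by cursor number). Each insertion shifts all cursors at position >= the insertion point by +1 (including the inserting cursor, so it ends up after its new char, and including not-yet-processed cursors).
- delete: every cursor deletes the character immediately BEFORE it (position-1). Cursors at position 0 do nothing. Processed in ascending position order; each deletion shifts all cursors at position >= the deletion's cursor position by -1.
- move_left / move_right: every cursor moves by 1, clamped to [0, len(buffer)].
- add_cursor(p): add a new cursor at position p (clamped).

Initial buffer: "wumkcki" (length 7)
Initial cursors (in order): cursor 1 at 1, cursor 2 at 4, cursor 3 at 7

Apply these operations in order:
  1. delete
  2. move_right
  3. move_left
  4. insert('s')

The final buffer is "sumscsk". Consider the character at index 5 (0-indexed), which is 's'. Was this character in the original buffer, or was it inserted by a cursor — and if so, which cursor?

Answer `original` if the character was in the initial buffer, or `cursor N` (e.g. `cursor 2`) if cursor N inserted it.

Answer: cursor 3

Derivation:
After op 1 (delete): buffer="umck" (len 4), cursors c1@0 c2@2 c3@4, authorship ....
After op 2 (move_right): buffer="umck" (len 4), cursors c1@1 c2@3 c3@4, authorship ....
After op 3 (move_left): buffer="umck" (len 4), cursors c1@0 c2@2 c3@3, authorship ....
After op 4 (insert('s')): buffer="sumscsk" (len 7), cursors c1@1 c2@4 c3@6, authorship 1..2.3.
Authorship (.=original, N=cursor N): 1 . . 2 . 3 .
Index 5: author = 3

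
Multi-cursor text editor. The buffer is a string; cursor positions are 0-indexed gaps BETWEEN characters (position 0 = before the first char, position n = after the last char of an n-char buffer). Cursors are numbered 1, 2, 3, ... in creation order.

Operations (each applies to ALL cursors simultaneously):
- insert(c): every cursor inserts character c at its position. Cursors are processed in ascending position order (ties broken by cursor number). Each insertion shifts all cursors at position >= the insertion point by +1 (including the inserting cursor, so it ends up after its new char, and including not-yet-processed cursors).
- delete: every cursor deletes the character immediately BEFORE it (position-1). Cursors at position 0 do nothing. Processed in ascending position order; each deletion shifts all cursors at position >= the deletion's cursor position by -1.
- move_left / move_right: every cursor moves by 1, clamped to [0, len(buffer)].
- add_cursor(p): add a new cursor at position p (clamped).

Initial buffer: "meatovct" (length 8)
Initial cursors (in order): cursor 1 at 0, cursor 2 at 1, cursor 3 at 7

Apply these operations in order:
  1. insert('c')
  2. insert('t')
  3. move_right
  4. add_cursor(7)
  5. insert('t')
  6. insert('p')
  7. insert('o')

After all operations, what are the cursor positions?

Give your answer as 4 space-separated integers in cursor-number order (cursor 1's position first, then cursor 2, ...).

Answer: 6 12 26 16

Derivation:
After op 1 (insert('c')): buffer="cmceatovcct" (len 11), cursors c1@1 c2@3 c3@10, authorship 1.2......3.
After op 2 (insert('t')): buffer="ctmcteatovcctt" (len 14), cursors c1@2 c2@5 c3@13, authorship 11.22......33.
After op 3 (move_right): buffer="ctmcteatovcctt" (len 14), cursors c1@3 c2@6 c3@14, authorship 11.22......33.
After op 4 (add_cursor(7)): buffer="ctmcteatovcctt" (len 14), cursors c1@3 c2@6 c4@7 c3@14, authorship 11.22......33.
After op 5 (insert('t')): buffer="ctmtctetattovccttt" (len 18), cursors c1@4 c2@8 c4@10 c3@18, authorship 11.122.2.4....33.3
After op 6 (insert('p')): buffer="ctmtpctetpatptovcctttp" (len 22), cursors c1@5 c2@10 c4@13 c3@22, authorship 11.1122.22.44....33.33
After op 7 (insert('o')): buffer="ctmtpoctetpoatpotovcctttpo" (len 26), cursors c1@6 c2@12 c4@16 c3@26, authorship 11.11122.222.444....33.333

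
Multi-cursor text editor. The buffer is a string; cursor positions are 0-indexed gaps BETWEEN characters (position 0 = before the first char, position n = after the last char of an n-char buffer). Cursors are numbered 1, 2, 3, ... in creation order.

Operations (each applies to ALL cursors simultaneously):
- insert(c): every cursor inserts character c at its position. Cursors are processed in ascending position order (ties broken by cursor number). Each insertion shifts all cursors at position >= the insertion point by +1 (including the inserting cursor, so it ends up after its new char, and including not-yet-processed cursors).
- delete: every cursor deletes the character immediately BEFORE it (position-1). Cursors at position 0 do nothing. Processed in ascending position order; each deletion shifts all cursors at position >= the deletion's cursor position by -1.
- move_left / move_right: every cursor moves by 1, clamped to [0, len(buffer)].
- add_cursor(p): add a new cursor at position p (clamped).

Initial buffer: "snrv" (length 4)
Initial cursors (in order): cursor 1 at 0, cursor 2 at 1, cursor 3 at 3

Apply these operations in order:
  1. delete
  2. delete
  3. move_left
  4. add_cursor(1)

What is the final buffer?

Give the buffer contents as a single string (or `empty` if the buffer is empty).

After op 1 (delete): buffer="nv" (len 2), cursors c1@0 c2@0 c3@1, authorship ..
After op 2 (delete): buffer="v" (len 1), cursors c1@0 c2@0 c3@0, authorship .
After op 3 (move_left): buffer="v" (len 1), cursors c1@0 c2@0 c3@0, authorship .
After op 4 (add_cursor(1)): buffer="v" (len 1), cursors c1@0 c2@0 c3@0 c4@1, authorship .

Answer: v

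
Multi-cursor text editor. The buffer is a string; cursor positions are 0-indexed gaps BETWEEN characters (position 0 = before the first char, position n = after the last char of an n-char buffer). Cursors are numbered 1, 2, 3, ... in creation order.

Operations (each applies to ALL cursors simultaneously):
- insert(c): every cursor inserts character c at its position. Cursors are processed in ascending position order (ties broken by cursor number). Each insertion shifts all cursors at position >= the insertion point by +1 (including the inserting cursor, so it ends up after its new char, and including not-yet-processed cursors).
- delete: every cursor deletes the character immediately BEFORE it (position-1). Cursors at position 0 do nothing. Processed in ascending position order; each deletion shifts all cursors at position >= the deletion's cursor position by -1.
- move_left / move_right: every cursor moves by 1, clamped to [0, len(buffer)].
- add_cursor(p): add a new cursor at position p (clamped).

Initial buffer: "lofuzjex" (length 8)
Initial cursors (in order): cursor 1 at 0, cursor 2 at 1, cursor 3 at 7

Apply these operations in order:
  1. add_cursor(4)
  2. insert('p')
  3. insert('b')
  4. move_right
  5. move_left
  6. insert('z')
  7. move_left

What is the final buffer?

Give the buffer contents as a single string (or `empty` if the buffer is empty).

Answer: pbzlpbzofupbzzjepbzx

Derivation:
After op 1 (add_cursor(4)): buffer="lofuzjex" (len 8), cursors c1@0 c2@1 c4@4 c3@7, authorship ........
After op 2 (insert('p')): buffer="plpofupzjepx" (len 12), cursors c1@1 c2@3 c4@7 c3@11, authorship 1.2...4...3.
After op 3 (insert('b')): buffer="pblpbofupbzjepbx" (len 16), cursors c1@2 c2@5 c4@10 c3@15, authorship 11.22...44...33.
After op 4 (move_right): buffer="pblpbofupbzjepbx" (len 16), cursors c1@3 c2@6 c4@11 c3@16, authorship 11.22...44...33.
After op 5 (move_left): buffer="pblpbofupbzjepbx" (len 16), cursors c1@2 c2@5 c4@10 c3@15, authorship 11.22...44...33.
After op 6 (insert('z')): buffer="pbzlpbzofupbzzjepbzx" (len 20), cursors c1@3 c2@7 c4@13 c3@19, authorship 111.222...444...333.
After op 7 (move_left): buffer="pbzlpbzofupbzzjepbzx" (len 20), cursors c1@2 c2@6 c4@12 c3@18, authorship 111.222...444...333.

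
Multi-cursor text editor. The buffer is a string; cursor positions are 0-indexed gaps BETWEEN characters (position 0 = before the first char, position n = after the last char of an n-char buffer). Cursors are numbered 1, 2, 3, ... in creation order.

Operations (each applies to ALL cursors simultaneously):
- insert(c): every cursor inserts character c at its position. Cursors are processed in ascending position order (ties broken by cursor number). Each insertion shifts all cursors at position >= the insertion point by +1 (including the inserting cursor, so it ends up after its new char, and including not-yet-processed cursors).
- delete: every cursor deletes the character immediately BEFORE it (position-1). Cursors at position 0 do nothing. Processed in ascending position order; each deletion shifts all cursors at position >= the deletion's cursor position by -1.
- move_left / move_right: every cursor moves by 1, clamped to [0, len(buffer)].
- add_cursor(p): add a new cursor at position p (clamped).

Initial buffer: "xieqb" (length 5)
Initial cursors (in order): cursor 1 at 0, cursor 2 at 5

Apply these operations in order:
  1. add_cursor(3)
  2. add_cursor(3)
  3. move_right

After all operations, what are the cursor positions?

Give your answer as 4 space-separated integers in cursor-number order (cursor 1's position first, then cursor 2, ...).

After op 1 (add_cursor(3)): buffer="xieqb" (len 5), cursors c1@0 c3@3 c2@5, authorship .....
After op 2 (add_cursor(3)): buffer="xieqb" (len 5), cursors c1@0 c3@3 c4@3 c2@5, authorship .....
After op 3 (move_right): buffer="xieqb" (len 5), cursors c1@1 c3@4 c4@4 c2@5, authorship .....

Answer: 1 5 4 4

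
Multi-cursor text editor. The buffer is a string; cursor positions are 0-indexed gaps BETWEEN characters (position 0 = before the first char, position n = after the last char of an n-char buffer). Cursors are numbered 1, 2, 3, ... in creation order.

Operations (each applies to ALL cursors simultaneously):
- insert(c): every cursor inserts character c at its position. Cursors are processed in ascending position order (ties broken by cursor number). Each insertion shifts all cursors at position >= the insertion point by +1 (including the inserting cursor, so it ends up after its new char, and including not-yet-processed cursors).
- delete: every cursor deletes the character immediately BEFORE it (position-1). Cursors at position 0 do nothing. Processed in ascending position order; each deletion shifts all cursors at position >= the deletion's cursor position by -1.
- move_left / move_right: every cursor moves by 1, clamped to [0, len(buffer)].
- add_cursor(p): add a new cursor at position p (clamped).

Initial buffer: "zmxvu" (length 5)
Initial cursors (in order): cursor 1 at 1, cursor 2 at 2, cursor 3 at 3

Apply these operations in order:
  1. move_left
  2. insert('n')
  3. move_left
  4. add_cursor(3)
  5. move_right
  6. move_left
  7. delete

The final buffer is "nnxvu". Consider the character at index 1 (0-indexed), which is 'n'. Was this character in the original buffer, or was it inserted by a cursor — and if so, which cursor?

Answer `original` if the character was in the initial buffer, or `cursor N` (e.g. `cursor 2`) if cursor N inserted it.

Answer: cursor 3

Derivation:
After op 1 (move_left): buffer="zmxvu" (len 5), cursors c1@0 c2@1 c3@2, authorship .....
After op 2 (insert('n')): buffer="nznmnxvu" (len 8), cursors c1@1 c2@3 c3@5, authorship 1.2.3...
After op 3 (move_left): buffer="nznmnxvu" (len 8), cursors c1@0 c2@2 c3@4, authorship 1.2.3...
After op 4 (add_cursor(3)): buffer="nznmnxvu" (len 8), cursors c1@0 c2@2 c4@3 c3@4, authorship 1.2.3...
After op 5 (move_right): buffer="nznmnxvu" (len 8), cursors c1@1 c2@3 c4@4 c3@5, authorship 1.2.3...
After op 6 (move_left): buffer="nznmnxvu" (len 8), cursors c1@0 c2@2 c4@3 c3@4, authorship 1.2.3...
After op 7 (delete): buffer="nnxvu" (len 5), cursors c1@0 c2@1 c3@1 c4@1, authorship 13...
Authorship (.=original, N=cursor N): 1 3 . . .
Index 1: author = 3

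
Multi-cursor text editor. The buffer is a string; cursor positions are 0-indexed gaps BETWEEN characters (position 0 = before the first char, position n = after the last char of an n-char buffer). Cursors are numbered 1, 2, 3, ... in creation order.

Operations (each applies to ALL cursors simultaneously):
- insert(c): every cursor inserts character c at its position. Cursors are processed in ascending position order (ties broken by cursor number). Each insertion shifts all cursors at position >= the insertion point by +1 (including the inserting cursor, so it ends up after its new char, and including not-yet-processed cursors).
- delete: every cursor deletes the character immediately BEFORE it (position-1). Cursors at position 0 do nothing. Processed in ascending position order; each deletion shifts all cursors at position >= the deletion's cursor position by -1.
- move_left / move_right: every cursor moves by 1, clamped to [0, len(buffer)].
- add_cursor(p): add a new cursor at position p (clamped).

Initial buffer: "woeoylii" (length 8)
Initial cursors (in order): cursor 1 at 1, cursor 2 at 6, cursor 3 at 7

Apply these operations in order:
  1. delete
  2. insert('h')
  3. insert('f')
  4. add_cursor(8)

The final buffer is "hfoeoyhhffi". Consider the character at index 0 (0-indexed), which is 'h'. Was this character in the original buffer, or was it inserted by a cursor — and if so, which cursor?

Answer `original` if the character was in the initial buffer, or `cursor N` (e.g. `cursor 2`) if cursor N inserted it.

After op 1 (delete): buffer="oeoyi" (len 5), cursors c1@0 c2@4 c3@4, authorship .....
After op 2 (insert('h')): buffer="hoeoyhhi" (len 8), cursors c1@1 c2@7 c3@7, authorship 1....23.
After op 3 (insert('f')): buffer="hfoeoyhhffi" (len 11), cursors c1@2 c2@10 c3@10, authorship 11....2323.
After op 4 (add_cursor(8)): buffer="hfoeoyhhffi" (len 11), cursors c1@2 c4@8 c2@10 c3@10, authorship 11....2323.
Authorship (.=original, N=cursor N): 1 1 . . . . 2 3 2 3 .
Index 0: author = 1

Answer: cursor 1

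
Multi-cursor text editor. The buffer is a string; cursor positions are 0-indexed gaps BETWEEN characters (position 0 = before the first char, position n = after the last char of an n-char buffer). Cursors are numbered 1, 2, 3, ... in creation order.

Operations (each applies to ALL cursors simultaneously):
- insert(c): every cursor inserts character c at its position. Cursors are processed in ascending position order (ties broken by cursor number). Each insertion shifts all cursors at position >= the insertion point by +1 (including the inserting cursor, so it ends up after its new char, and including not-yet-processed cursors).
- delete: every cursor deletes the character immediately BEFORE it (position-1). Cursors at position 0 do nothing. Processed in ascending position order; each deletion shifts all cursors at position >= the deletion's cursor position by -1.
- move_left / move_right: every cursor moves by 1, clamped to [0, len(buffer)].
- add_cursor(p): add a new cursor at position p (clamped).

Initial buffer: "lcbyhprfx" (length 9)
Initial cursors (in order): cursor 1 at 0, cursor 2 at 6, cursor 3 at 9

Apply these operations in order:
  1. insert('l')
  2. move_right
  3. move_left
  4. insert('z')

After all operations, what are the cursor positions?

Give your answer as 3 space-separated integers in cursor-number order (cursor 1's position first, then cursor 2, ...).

After op 1 (insert('l')): buffer="llcbyhplrfxl" (len 12), cursors c1@1 c2@8 c3@12, authorship 1......2...3
After op 2 (move_right): buffer="llcbyhplrfxl" (len 12), cursors c1@2 c2@9 c3@12, authorship 1......2...3
After op 3 (move_left): buffer="llcbyhplrfxl" (len 12), cursors c1@1 c2@8 c3@11, authorship 1......2...3
After op 4 (insert('z')): buffer="lzlcbyhplzrfxzl" (len 15), cursors c1@2 c2@10 c3@14, authorship 11......22...33

Answer: 2 10 14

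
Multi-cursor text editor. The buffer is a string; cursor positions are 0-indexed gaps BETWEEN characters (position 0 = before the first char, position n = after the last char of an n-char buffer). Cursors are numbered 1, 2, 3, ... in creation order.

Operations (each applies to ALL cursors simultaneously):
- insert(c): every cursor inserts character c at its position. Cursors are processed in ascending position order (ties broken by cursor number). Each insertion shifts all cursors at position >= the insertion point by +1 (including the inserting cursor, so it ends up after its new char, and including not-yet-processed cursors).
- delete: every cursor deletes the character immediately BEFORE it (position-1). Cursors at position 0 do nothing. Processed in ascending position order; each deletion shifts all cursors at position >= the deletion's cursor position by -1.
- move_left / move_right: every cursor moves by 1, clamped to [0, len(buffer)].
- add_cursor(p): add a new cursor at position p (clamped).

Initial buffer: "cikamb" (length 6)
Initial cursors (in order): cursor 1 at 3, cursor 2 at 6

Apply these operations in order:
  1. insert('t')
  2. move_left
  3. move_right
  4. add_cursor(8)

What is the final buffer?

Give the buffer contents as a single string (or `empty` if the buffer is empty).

After op 1 (insert('t')): buffer="ciktambt" (len 8), cursors c1@4 c2@8, authorship ...1...2
After op 2 (move_left): buffer="ciktambt" (len 8), cursors c1@3 c2@7, authorship ...1...2
After op 3 (move_right): buffer="ciktambt" (len 8), cursors c1@4 c2@8, authorship ...1...2
After op 4 (add_cursor(8)): buffer="ciktambt" (len 8), cursors c1@4 c2@8 c3@8, authorship ...1...2

Answer: ciktambt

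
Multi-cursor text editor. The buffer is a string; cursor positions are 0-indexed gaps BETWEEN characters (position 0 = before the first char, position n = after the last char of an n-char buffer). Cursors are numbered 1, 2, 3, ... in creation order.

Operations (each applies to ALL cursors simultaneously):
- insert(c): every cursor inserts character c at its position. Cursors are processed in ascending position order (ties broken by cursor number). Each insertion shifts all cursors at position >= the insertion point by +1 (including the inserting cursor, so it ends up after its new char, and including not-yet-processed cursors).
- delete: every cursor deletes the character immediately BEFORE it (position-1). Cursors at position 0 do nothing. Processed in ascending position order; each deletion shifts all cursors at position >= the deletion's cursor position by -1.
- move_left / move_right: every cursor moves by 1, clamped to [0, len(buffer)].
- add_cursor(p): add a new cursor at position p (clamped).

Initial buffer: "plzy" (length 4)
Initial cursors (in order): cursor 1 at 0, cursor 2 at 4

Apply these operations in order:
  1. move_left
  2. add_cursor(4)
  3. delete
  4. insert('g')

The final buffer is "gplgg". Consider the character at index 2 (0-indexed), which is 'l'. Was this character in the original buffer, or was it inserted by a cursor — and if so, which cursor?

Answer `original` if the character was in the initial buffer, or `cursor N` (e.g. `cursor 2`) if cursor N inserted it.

After op 1 (move_left): buffer="plzy" (len 4), cursors c1@0 c2@3, authorship ....
After op 2 (add_cursor(4)): buffer="plzy" (len 4), cursors c1@0 c2@3 c3@4, authorship ....
After op 3 (delete): buffer="pl" (len 2), cursors c1@0 c2@2 c3@2, authorship ..
After op 4 (insert('g')): buffer="gplgg" (len 5), cursors c1@1 c2@5 c3@5, authorship 1..23
Authorship (.=original, N=cursor N): 1 . . 2 3
Index 2: author = original

Answer: original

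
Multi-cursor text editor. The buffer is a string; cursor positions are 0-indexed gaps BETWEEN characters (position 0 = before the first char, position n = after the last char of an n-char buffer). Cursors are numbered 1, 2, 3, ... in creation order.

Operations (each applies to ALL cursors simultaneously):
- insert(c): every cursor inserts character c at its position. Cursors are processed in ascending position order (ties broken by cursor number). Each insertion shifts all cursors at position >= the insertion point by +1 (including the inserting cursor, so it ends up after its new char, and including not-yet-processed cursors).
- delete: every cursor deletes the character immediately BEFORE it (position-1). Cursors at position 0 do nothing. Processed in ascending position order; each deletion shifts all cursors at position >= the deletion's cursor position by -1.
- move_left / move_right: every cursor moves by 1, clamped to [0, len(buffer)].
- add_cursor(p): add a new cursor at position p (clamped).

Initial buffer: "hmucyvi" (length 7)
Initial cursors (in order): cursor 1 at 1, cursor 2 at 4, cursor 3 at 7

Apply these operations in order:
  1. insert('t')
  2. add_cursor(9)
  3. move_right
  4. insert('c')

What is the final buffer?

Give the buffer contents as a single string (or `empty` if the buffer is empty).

Answer: htmcuctycvitcc

Derivation:
After op 1 (insert('t')): buffer="htmuctyvit" (len 10), cursors c1@2 c2@6 c3@10, authorship .1...2...3
After op 2 (add_cursor(9)): buffer="htmuctyvit" (len 10), cursors c1@2 c2@6 c4@9 c3@10, authorship .1...2...3
After op 3 (move_right): buffer="htmuctyvit" (len 10), cursors c1@3 c2@7 c3@10 c4@10, authorship .1...2...3
After op 4 (insert('c')): buffer="htmcuctycvitcc" (len 14), cursors c1@4 c2@9 c3@14 c4@14, authorship .1.1..2.2..334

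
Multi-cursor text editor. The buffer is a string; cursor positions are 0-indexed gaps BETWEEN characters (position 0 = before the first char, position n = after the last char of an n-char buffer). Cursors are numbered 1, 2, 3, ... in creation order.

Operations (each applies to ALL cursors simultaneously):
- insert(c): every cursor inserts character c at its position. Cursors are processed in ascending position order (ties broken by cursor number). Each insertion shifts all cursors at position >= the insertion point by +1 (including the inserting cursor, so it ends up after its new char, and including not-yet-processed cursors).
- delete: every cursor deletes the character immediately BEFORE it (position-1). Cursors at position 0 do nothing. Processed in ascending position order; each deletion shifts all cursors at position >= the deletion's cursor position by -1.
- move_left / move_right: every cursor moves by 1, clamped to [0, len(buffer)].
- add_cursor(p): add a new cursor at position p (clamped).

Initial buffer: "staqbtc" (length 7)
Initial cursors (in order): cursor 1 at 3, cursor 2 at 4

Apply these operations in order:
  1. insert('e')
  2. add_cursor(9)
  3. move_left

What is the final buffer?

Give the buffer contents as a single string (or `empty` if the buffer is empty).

After op 1 (insert('e')): buffer="staeqebtc" (len 9), cursors c1@4 c2@6, authorship ...1.2...
After op 2 (add_cursor(9)): buffer="staeqebtc" (len 9), cursors c1@4 c2@6 c3@9, authorship ...1.2...
After op 3 (move_left): buffer="staeqebtc" (len 9), cursors c1@3 c2@5 c3@8, authorship ...1.2...

Answer: staeqebtc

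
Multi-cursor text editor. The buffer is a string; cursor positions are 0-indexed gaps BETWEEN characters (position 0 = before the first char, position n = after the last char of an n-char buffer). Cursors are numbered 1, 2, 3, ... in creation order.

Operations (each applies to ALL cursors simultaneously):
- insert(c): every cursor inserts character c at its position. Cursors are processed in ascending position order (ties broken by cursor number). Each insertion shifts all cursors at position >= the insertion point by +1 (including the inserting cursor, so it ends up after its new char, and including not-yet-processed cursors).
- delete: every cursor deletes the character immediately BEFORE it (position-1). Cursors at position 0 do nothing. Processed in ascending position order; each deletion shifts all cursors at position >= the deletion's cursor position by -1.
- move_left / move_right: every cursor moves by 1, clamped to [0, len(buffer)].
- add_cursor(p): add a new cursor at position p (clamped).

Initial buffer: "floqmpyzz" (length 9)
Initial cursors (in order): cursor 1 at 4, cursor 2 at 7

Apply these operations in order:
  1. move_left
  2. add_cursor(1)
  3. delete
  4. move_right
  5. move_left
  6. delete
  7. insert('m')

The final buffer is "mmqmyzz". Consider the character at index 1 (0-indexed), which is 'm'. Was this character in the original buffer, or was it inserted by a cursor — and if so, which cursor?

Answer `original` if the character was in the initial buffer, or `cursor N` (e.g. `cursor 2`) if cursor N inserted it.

Answer: cursor 3

Derivation:
After op 1 (move_left): buffer="floqmpyzz" (len 9), cursors c1@3 c2@6, authorship .........
After op 2 (add_cursor(1)): buffer="floqmpyzz" (len 9), cursors c3@1 c1@3 c2@6, authorship .........
After op 3 (delete): buffer="lqmyzz" (len 6), cursors c3@0 c1@1 c2@3, authorship ......
After op 4 (move_right): buffer="lqmyzz" (len 6), cursors c3@1 c1@2 c2@4, authorship ......
After op 5 (move_left): buffer="lqmyzz" (len 6), cursors c3@0 c1@1 c2@3, authorship ......
After op 6 (delete): buffer="qyzz" (len 4), cursors c1@0 c3@0 c2@1, authorship ....
After op 7 (insert('m')): buffer="mmqmyzz" (len 7), cursors c1@2 c3@2 c2@4, authorship 13.2...
Authorship (.=original, N=cursor N): 1 3 . 2 . . .
Index 1: author = 3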